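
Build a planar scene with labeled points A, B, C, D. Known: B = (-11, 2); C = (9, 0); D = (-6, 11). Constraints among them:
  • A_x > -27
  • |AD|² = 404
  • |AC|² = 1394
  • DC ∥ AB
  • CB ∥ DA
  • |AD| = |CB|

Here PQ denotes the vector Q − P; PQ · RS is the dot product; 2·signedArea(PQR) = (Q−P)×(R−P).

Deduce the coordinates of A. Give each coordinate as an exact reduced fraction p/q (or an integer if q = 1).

1. A_x = -26  [DC ∥ AB ∩ CB ∥ DA]
2. A_y = 13  [DC ∥ AB ∩ CB ∥ DA]
   → A = (-26, 13)

A = (-26, 13)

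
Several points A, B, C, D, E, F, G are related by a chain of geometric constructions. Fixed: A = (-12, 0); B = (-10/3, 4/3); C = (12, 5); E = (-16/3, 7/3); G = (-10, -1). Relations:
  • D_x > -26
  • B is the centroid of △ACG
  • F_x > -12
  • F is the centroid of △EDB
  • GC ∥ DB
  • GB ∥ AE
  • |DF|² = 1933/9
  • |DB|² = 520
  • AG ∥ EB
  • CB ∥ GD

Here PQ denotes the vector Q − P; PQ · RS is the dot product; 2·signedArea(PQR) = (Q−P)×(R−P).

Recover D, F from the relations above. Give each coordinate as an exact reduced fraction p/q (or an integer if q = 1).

1. D_x = -76/3  [GC ∥ DB ∩ CB ∥ GD]
2. D_y = -14/3  [GC ∥ DB ∩ CB ∥ GD]
   → D = (-76/3, -14/3)
3. F_x = -34/3  [F is the centroid of △EDB]
4. F_y = -1/3  [F is the centroid of △EDB]
   → F = (-34/3, -1/3)

D = (-76/3, -14/3)
F = (-34/3, -1/3)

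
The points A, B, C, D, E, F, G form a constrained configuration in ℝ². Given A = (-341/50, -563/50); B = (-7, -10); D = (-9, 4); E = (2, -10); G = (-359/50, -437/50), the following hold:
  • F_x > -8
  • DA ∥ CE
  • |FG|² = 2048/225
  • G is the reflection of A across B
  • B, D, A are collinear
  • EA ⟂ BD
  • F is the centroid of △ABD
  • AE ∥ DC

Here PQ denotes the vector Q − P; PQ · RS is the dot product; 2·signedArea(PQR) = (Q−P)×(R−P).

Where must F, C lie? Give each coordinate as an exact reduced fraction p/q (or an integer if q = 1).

1. F_x = -1141/150  [F is the centroid of △ABD]
2. F_y = -863/150  [F is the centroid of △ABD]
   → F = (-1141/150, -863/150)
3. C_x = -9/50  [DA ∥ CE ∩ AE ∥ DC]
4. C_y = 263/50  [DA ∥ CE ∩ AE ∥ DC]
   → C = (-9/50, 263/50)

C = (-9/50, 263/50)
F = (-1141/150, -863/150)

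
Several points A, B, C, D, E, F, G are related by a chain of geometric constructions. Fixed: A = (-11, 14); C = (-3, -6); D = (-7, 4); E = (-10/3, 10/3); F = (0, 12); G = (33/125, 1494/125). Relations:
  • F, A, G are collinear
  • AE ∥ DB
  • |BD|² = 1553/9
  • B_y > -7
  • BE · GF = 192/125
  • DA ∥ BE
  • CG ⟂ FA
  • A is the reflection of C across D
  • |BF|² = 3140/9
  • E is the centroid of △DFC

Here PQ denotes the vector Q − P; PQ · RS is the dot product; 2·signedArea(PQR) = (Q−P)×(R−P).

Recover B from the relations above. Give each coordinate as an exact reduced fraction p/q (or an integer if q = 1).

1. B_x = 2/3  [DA ∥ BE ∩ AE ∥ DB]
2. B_y = -20/3  [DA ∥ BE ∩ AE ∥ DB]
   → B = (2/3, -20/3)

B = (2/3, -20/3)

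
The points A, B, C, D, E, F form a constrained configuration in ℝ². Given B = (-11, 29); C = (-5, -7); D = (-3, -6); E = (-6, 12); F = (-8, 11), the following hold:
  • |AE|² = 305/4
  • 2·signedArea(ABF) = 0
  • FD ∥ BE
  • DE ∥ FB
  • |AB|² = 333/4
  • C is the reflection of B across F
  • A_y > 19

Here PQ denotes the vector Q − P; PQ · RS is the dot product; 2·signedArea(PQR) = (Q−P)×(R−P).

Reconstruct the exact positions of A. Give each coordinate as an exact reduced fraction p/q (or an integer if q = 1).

A = (-19/2, 20)

1. A_x = -19/2  [line 18·x + 3·y + 111 = 0 ∩ |AE|² = 305/4]
2. A_y = 20  [line 18·x + 3·y + 111 = 0 ∩ |AE|² = 305/4]
   → A = (-19/2, 20)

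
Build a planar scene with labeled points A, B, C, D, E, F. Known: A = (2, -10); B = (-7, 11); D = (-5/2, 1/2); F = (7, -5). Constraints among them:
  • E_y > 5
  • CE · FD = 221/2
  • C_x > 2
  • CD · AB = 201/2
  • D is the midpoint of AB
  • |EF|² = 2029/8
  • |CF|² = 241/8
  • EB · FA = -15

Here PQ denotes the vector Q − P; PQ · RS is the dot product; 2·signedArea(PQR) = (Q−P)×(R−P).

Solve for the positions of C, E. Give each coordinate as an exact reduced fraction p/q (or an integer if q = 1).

C = (9/4, -9/4)
E = (-19/4, 23/4)

1. E_x = -19/4  [line 5·x + 5·y + -5 = 0 ∩ |EF|² = 2029/8]
2. E_y = 23/4  [line 5·x + 5·y + -5 = 0 ∩ |EF|² = 2029/8]
   → E = (-19/4, 23/4)
3. C_x = 9/4  [CE · FD = 221/2 ∩ CD · AB = 201/2]
4. C_y = -9/4  [CE · FD = 221/2 ∩ CD · AB = 201/2]
   → C = (9/4, -9/4)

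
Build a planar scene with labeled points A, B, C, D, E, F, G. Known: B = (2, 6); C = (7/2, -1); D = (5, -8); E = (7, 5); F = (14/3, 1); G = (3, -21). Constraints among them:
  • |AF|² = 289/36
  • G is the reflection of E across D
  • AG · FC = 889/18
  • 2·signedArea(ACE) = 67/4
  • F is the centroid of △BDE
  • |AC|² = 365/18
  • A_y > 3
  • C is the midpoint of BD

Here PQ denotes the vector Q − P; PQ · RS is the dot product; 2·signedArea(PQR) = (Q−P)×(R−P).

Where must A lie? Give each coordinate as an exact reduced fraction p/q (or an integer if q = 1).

A = (10/3, 7/2)

1. A_x = 10/3  [2·signedArea(ACE) = 67/4 ∩ AG · FC = 889/18]
2. A_y = 7/2  [2·signedArea(ACE) = 67/4 ∩ AG · FC = 889/18]
   → A = (10/3, 7/2)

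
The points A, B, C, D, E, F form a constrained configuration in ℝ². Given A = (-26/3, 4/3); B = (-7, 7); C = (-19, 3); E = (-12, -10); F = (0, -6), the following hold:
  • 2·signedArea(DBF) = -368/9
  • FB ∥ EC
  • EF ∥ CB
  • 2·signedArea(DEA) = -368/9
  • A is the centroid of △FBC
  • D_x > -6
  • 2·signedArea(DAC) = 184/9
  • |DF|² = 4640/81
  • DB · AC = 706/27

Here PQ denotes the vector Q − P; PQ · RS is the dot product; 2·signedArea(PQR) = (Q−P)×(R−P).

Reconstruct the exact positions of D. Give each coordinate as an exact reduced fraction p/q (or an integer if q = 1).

1. D_x = -52/9  [2·signedArea(DEA) = -368/9 ∩ 2·signedArea(DBF) = -368/9]
2. D_y = -10/9  [2·signedArea(DEA) = -368/9 ∩ 2·signedArea(DBF) = -368/9]
   → D = (-52/9, -10/9)

D = (-52/9, -10/9)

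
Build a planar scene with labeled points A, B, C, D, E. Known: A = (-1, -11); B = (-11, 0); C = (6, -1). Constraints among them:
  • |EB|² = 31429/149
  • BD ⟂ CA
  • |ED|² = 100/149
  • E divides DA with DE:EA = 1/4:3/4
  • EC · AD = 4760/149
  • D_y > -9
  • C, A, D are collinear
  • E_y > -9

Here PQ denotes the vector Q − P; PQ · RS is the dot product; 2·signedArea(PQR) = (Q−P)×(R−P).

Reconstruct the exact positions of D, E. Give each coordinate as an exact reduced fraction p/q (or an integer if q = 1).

1. D_x = 131/149  [C, A, D are collinear ∩ BD ⟂ CA]
2. D_y = -1239/149  [C, A, D are collinear ∩ BD ⟂ CA]
   → D = (131/149, -1239/149)
3. E_x = 61/149  [E divides DA with DE:EA = 1/4:3/4]
4. E_y = -1339/149  [E divides DA with DE:EA = 1/4:3/4]
   → E = (61/149, -1339/149)

D = (131/149, -1239/149)
E = (61/149, -1339/149)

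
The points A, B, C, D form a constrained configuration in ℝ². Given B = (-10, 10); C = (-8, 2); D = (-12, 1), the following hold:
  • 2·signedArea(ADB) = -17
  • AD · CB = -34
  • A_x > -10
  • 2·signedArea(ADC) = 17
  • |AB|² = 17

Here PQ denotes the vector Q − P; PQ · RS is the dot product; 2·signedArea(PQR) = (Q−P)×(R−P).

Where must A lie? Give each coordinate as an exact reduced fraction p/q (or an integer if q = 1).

1. A_x = -9  [2·signedArea(ADC) = 17 ∩ 2·signedArea(ADB) = -17]
2. A_y = 6  [2·signedArea(ADC) = 17 ∩ 2·signedArea(ADB) = -17]
   → A = (-9, 6)

A = (-9, 6)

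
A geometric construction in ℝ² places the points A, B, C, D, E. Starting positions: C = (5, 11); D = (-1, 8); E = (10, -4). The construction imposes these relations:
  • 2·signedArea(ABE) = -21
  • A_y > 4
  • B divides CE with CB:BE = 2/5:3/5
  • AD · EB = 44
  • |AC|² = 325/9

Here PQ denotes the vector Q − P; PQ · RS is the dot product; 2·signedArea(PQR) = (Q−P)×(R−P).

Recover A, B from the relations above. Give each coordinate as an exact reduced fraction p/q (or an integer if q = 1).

A = (14/3, 5)
B = (7, 5)

1. B_x = 7  [B divides CE with CB:BE = 2/5:3/5]
2. B_y = 5  [B divides CE with CB:BE = 2/5:3/5]
   → B = (7, 5)
3. A_x = 14/3  [2·signedArea(ABE) = -21 ∩ AD · EB = 44]
4. A_y = 5  [2·signedArea(ABE) = -21 ∩ AD · EB = 44]
   → A = (14/3, 5)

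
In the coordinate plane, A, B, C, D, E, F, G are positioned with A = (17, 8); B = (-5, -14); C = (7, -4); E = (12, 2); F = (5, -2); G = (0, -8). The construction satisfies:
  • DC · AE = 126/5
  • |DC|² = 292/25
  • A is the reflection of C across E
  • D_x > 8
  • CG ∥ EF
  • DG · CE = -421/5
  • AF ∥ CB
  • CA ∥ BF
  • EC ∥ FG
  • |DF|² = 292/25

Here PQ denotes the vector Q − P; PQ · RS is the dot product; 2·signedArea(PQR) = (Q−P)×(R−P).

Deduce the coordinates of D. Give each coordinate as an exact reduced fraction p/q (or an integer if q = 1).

1. D_x = 41/5  [line -5·x + -6·y + 181/5 = 0 ∩ |DF|² = 292/25]
2. D_y = -4/5  [line -5·x + -6·y + 181/5 = 0 ∩ |DF|² = 292/25]
   → D = (41/5, -4/5)

D = (41/5, -4/5)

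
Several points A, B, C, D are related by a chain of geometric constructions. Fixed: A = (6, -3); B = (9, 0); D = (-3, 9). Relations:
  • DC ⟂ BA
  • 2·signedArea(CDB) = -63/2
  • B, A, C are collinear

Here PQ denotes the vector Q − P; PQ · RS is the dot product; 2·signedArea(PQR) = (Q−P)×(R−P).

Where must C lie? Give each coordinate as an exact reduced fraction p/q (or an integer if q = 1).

1. C_x = 15/2  [B, A, C are collinear ∩ DC ⟂ BA]
2. C_y = -3/2  [B, A, C are collinear ∩ DC ⟂ BA]
   → C = (15/2, -3/2)

C = (15/2, -3/2)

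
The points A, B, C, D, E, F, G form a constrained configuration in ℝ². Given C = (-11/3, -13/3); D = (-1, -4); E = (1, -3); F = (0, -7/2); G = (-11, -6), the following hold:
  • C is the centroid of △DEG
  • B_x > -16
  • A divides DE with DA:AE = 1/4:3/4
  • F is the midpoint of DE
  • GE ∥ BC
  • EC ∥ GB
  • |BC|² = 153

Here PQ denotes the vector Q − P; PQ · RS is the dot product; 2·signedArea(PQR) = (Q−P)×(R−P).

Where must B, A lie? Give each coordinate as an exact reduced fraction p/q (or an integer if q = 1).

A = (-1/2, -15/4)
B = (-47/3, -22/3)

1. B_x = -47/3  [GE ∥ BC ∩ EC ∥ GB]
2. B_y = -22/3  [GE ∥ BC ∩ EC ∥ GB]
   → B = (-47/3, -22/3)
3. A_x = -1/2  [A divides DE with DA:AE = 1/4:3/4]
4. A_y = -15/4  [A divides DE with DA:AE = 1/4:3/4]
   → A = (-1/2, -15/4)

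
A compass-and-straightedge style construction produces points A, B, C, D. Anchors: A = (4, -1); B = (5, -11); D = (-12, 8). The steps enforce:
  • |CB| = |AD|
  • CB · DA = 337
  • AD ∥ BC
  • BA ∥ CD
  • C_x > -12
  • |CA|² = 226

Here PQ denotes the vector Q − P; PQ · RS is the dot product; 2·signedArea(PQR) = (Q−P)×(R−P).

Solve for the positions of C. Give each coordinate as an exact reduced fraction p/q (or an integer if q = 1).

C = (-11, -2)

1. C_x = -11  [BA ∥ CD ∩ AD ∥ BC]
2. C_y = -2  [BA ∥ CD ∩ AD ∥ BC]
   → C = (-11, -2)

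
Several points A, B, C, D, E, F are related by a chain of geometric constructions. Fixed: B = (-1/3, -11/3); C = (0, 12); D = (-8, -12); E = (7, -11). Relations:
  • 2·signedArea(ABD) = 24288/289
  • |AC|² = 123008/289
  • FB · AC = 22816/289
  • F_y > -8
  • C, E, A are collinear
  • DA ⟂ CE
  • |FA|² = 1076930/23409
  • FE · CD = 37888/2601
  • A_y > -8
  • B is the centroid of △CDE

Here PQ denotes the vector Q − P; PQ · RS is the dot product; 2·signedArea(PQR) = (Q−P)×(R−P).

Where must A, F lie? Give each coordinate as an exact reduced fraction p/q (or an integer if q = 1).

A = (1736/289, -2236/289)
F = (-2017/2601, -20291/2601)

1. A_x = 1736/289  [C, E, A are collinear ∩ DA ⟂ CE]
2. A_y = -2236/289  [C, E, A are collinear ∩ DA ⟂ CE]
   → A = (1736/289, -2236/289)
3. F_x = -2017/2601  [FB · AC = 22816/289 ∩ FE · CD = 37888/2601]
4. F_y = -20291/2601  [FB · AC = 22816/289 ∩ FE · CD = 37888/2601]
   → F = (-2017/2601, -20291/2601)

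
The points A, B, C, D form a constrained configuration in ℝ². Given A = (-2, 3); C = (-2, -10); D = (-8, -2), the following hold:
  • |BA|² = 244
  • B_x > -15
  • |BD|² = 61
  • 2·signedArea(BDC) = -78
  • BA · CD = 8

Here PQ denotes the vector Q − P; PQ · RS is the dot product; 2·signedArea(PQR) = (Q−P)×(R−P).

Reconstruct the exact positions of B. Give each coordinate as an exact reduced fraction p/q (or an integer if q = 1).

B = (-14, -7)

1. B_x = -14  [BA · CD = 8 ∩ 2·signedArea(BDC) = -78]
2. B_y = -7  [BA · CD = 8 ∩ 2·signedArea(BDC) = -78]
   → B = (-14, -7)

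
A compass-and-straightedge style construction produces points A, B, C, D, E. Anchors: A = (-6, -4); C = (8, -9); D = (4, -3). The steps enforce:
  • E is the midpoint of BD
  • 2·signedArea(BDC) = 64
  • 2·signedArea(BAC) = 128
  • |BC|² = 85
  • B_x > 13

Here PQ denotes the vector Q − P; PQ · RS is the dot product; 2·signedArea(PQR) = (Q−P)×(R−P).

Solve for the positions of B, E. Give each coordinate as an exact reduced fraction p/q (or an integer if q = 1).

B = (14, -2)
E = (9, -5/2)

1. B_x = 14  [2·signedArea(BDC) = 64 ∩ 2·signedArea(BAC) = 128]
2. B_y = -2  [2·signedArea(BDC) = 64 ∩ 2·signedArea(BAC) = 128]
   → B = (14, -2)
3. E_x = 9  [E is the midpoint of BD]
4. E_y = -5/2  [E is the midpoint of BD]
   → E = (9, -5/2)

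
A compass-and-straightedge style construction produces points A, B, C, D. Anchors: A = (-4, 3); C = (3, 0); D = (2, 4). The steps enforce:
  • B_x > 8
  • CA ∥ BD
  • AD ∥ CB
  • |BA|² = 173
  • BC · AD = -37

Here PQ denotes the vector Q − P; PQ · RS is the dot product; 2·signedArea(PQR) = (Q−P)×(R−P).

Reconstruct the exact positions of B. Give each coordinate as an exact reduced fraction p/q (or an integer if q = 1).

B = (9, 1)

1. B_x = 9  [CA ∥ BD ∩ AD ∥ CB]
2. B_y = 1  [CA ∥ BD ∩ AD ∥ CB]
   → B = (9, 1)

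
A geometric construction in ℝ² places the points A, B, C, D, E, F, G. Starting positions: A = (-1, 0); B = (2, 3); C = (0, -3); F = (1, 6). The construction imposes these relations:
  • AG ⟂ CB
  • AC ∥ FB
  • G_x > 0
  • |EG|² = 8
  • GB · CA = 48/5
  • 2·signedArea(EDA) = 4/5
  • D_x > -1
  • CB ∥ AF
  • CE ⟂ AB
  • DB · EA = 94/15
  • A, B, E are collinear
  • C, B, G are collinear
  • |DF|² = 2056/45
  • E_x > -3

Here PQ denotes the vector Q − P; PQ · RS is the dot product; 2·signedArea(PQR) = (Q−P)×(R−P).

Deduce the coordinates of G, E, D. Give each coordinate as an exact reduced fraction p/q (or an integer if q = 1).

D = (-11/15, -8/15)
E = (-2, -1)
G = (4/5, -3/5)

1. G_x = 4/5  [C, B, G are collinear ∩ AG ⟂ CB]
2. G_y = -3/5  [C, B, G are collinear ∩ AG ⟂ CB]
   → G = (4/5, -3/5)
3. E_x = -2  [A, B, E are collinear ∩ CE ⟂ AB]
4. E_y = -1  [A, B, E are collinear ∩ CE ⟂ AB]
   → E = (-2, -1)
5. D_x = -11/15  [DB · EA = 94/15 ∩ 2·signedArea(EDA) = 4/5]
6. D_y = -8/15  [DB · EA = 94/15 ∩ 2·signedArea(EDA) = 4/5]
   → D = (-11/15, -8/15)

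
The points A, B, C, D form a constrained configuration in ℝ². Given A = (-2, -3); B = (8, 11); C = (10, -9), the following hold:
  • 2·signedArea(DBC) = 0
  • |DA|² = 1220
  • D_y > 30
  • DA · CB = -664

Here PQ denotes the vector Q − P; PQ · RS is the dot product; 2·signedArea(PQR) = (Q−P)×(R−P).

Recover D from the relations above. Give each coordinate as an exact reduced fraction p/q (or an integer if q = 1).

D = (6, 31)

1. D_x = 6  [2·signedArea(DBC) = 0 ∩ DA · CB = -664]
2. D_y = 31  [2·signedArea(DBC) = 0 ∩ DA · CB = -664]
   → D = (6, 31)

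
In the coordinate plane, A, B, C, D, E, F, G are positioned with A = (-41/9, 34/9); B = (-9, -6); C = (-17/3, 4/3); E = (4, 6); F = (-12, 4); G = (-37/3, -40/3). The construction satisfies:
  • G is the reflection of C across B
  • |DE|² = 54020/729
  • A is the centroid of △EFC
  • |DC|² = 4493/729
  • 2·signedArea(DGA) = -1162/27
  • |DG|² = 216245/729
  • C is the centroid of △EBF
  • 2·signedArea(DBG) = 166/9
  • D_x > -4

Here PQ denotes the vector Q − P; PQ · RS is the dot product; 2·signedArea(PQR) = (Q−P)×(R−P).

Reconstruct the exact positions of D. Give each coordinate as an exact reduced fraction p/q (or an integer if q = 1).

1. D_x = -86/27  [line -154/9·x + 70/9·y + -1736/27 = 0 ∩ |DG|² = 216245/729]
2. D_y = 34/27  [line -154/9·x + 70/9·y + -1736/27 = 0 ∩ |DG|² = 216245/729]
   → D = (-86/27, 34/27)

D = (-86/27, 34/27)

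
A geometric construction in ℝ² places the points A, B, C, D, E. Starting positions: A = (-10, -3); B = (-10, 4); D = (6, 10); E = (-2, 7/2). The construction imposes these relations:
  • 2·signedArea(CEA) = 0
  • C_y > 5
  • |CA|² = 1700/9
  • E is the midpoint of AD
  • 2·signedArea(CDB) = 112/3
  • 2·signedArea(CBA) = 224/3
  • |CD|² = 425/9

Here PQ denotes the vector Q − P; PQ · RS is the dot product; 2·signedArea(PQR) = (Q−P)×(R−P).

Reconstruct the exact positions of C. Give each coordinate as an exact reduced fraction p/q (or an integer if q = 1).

1. C_x = 2/3  [2·signedArea(CEA) = 0 ∩ 2·signedArea(CDB) = 112/3]
2. C_y = 17/3  [2·signedArea(CEA) = 0 ∩ 2·signedArea(CDB) = 112/3]
   → C = (2/3, 17/3)

C = (2/3, 17/3)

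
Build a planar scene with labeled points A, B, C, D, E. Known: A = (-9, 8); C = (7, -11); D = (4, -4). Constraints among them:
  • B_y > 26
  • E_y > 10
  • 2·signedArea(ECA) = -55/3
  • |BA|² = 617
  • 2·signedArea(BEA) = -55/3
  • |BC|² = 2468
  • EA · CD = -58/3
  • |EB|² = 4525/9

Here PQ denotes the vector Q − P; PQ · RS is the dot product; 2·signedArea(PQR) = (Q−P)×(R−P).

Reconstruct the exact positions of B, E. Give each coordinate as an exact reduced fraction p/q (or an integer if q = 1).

B = (-25, 27)
E = (-10, 31/3)

1. E_x = -10  [EA · CD = -58/3 ∩ 2·signedArea(ECA) = -55/3]
2. E_y = 31/3  [EA · CD = -58/3 ∩ 2·signedArea(ECA) = -55/3]
   → E = (-10, 31/3)
3. B_x = -25  [line 7/3·x + 1·y + 94/3 = 0 ∩ |BA|² = 617]
4. B_y = 27  [line 7/3·x + 1·y + 94/3 = 0 ∩ |BA|² = 617]
   → B = (-25, 27)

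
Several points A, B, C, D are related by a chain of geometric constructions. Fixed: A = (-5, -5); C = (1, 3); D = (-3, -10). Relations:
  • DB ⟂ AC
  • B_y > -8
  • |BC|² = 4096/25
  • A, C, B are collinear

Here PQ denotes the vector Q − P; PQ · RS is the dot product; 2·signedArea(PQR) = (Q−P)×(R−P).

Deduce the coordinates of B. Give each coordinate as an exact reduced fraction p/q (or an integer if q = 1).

1. B_x = -167/25  [A, C, B are collinear ∩ DB ⟂ AC]
2. B_y = -181/25  [A, C, B are collinear ∩ DB ⟂ AC]
   → B = (-167/25, -181/25)

B = (-167/25, -181/25)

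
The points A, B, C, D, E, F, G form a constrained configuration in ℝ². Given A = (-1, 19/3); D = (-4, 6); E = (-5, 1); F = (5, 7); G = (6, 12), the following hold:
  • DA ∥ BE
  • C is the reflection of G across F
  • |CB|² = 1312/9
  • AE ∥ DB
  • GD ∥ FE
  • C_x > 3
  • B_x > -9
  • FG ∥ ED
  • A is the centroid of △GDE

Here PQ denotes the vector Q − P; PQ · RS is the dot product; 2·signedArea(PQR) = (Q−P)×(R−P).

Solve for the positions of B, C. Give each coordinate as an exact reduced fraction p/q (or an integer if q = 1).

B = (-8, 2/3)
C = (4, 2)

1. B_x = -8  [DA ∥ BE ∩ AE ∥ DB]
2. B_y = 2/3  [DA ∥ BE ∩ AE ∥ DB]
   → B = (-8, 2/3)
3. C_x = 4  [C is the reflection of G across F]
4. C_y = 2  [C is the reflection of G across F]
   → C = (4, 2)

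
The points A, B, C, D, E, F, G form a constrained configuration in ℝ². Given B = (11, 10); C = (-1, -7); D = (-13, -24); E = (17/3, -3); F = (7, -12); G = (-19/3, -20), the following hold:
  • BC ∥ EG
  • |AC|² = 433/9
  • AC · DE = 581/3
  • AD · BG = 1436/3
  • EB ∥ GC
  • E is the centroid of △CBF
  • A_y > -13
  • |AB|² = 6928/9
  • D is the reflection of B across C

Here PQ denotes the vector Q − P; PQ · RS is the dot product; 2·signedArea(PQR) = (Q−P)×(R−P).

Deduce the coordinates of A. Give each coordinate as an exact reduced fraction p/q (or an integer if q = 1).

A = (-5, -38/3)

1. A_x = -5  [AC · DE = 581/3 ∩ AD · BG = 1436/3]
2. A_y = -38/3  [AC · DE = 581/3 ∩ AD · BG = 1436/3]
   → A = (-5, -38/3)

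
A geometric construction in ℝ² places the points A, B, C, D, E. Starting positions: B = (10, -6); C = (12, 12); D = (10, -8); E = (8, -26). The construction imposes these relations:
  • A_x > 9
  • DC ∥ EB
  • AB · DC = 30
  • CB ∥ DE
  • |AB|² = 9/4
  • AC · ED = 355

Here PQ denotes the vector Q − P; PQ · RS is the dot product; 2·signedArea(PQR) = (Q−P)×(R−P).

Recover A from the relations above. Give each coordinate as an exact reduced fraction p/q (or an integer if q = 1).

A = (10, -15/2)

1. A_x = 10  [AB · DC = 30 ∩ AC · ED = 355]
2. A_y = -15/2  [AB · DC = 30 ∩ AC · ED = 355]
   → A = (10, -15/2)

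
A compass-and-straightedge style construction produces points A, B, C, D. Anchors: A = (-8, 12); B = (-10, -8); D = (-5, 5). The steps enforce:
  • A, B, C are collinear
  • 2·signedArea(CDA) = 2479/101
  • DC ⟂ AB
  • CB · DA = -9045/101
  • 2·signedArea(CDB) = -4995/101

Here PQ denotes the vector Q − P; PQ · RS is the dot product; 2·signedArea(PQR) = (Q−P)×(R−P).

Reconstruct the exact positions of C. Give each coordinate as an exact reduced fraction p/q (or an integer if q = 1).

C = (-875/101, 542/101)

1. C_x = -875/101  [A, B, C are collinear ∩ DC ⟂ AB]
2. C_y = 542/101  [A, B, C are collinear ∩ DC ⟂ AB]
   → C = (-875/101, 542/101)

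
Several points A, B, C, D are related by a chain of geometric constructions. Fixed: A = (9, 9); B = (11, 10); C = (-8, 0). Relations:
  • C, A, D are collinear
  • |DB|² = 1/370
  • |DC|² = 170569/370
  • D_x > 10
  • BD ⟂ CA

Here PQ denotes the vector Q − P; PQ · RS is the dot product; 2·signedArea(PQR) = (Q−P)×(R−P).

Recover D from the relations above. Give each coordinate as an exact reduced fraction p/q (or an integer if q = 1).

1. D_x = 4061/370  [C, A, D are collinear ∩ BD ⟂ CA]
2. D_y = 3717/370  [C, A, D are collinear ∩ BD ⟂ CA]
   → D = (4061/370, 3717/370)

D = (4061/370, 3717/370)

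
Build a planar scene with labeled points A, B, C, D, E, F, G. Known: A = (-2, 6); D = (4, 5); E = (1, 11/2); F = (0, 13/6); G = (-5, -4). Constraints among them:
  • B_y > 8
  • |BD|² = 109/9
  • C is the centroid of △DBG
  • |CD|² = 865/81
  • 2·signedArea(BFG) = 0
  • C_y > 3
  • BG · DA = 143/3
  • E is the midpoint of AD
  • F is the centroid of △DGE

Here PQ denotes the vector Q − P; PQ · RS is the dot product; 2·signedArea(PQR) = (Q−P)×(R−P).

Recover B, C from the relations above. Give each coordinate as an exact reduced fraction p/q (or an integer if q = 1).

B = (5, 25/3)
C = (4/3, 28/9)

1. B_x = 5  [2·signedArea(BFG) = 0 ∩ BG · DA = 143/3]
2. B_y = 25/3  [2·signedArea(BFG) = 0 ∩ BG · DA = 143/3]
   → B = (5, 25/3)
3. C_x = 4/3  [C is the centroid of △DBG]
4. C_y = 28/9  [C is the centroid of △DBG]
   → C = (4/3, 28/9)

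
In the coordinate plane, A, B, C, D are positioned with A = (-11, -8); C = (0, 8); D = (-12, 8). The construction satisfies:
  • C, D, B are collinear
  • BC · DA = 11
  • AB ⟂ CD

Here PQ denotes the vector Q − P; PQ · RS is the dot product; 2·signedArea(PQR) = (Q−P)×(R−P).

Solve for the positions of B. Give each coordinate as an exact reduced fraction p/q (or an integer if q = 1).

1. B_x = -11  [C, D, B are collinear ∩ AB ⟂ CD]
2. B_y = 8  [C, D, B are collinear ∩ AB ⟂ CD]
   → B = (-11, 8)

B = (-11, 8)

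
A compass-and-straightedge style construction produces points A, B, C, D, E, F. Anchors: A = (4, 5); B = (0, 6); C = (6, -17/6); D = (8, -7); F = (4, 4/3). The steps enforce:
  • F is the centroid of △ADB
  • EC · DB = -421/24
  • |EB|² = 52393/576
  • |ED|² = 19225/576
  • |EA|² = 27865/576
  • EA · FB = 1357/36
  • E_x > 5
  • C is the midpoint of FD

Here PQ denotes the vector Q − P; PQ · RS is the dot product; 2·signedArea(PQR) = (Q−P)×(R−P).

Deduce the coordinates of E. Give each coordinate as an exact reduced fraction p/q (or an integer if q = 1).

1. E_x = 11/2  [EA · FB = 1357/36 ∩ EC · DB = -421/24]
2. E_y = -43/24  [EA · FB = 1357/36 ∩ EC · DB = -421/24]
   → E = (11/2, -43/24)

E = (11/2, -43/24)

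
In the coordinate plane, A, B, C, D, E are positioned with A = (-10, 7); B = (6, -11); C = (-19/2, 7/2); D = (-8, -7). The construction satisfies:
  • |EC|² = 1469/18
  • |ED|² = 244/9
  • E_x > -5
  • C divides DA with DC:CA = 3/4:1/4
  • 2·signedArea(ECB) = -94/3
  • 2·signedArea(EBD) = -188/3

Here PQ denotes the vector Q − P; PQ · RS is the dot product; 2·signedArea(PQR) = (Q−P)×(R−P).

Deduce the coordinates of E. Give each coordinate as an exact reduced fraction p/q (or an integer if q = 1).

1. E_x = -4  [2·signedArea(EBD) = -188/3 ∩ 2·signedArea(ECB) = -94/3]
2. E_y = -11/3  [2·signedArea(EBD) = -188/3 ∩ 2·signedArea(ECB) = -94/3]
   → E = (-4, -11/3)

E = (-4, -11/3)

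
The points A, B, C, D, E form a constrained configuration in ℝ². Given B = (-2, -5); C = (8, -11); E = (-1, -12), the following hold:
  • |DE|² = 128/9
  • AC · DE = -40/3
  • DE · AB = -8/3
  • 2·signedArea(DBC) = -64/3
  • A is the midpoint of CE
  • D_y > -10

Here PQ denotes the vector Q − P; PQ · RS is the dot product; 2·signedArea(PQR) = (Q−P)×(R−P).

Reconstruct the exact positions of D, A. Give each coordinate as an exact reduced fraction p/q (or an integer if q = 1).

1. A_x = 7/2  [A is the midpoint of CE]
2. A_y = -23/2  [A is the midpoint of CE]
   → A = (7/2, -23/2)
3. D_x = 5/3  [2·signedArea(DBC) = -64/3 ∩ AC · DE = -40/3]
4. D_y = -28/3  [2·signedArea(DBC) = -64/3 ∩ AC · DE = -40/3]
   → D = (5/3, -28/3)

A = (7/2, -23/2)
D = (5/3, -28/3)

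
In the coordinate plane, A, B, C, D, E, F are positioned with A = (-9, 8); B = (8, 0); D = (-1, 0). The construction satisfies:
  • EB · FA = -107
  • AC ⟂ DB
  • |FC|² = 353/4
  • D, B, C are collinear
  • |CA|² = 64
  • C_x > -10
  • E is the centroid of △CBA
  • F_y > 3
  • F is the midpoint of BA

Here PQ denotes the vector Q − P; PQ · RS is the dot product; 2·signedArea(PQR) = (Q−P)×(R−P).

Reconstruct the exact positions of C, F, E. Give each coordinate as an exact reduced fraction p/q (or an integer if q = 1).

C = (-9, 0)
E = (-10/3, 8/3)
F = (-1/2, 4)

1. C_x = -9  [D, B, C are collinear ∩ AC ⟂ DB]
2. C_y = 0  [D, B, C are collinear ∩ AC ⟂ DB]
   → C = (-9, 0)
3. F_x = -1/2  [F is the midpoint of BA]
4. F_y = 4  [F is the midpoint of BA]
   → F = (-1/2, 4)
5. E_x = -10/3  [E is the centroid of △CBA]
6. E_y = 8/3  [E is the centroid of △CBA]
   → E = (-10/3, 8/3)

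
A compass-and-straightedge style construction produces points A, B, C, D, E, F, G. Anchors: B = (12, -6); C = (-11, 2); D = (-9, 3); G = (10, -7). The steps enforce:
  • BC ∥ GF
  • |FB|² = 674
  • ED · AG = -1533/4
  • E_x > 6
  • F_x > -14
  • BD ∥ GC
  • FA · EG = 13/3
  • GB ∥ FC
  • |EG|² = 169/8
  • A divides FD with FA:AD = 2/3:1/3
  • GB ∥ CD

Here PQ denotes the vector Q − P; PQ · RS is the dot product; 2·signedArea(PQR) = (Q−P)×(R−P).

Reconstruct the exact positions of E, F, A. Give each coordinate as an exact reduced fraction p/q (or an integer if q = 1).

A = (-31/3, 7/3)
E = (27/4, -15/4)
F = (-13, 1)

1. F_x = -13  [GB ∥ FC ∩ BC ∥ GF]
2. F_y = 1  [GB ∥ FC ∩ BC ∥ GF]
   → F = (-13, 1)
3. A_x = -31/3  [A divides FD with FA:AD = 2/3:1/3]
4. A_y = 7/3  [A divides FD with FA:AD = 2/3:1/3]
   → A = (-31/3, 7/3)
5. E_x = 27/4  [ED · AG = -1533/4 ∩ FA · EG = 13/3]
6. E_y = -15/4  [ED · AG = -1533/4 ∩ FA · EG = 13/3]
   → E = (27/4, -15/4)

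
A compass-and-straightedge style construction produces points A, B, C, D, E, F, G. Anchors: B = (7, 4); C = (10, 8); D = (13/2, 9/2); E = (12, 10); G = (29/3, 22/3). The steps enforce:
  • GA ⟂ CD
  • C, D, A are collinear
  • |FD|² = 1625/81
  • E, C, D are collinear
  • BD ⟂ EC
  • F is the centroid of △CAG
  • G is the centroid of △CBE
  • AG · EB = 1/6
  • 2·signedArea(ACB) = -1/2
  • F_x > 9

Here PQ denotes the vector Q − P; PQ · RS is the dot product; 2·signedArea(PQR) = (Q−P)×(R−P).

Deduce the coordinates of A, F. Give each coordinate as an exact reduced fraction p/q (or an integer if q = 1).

1. A_x = 19/2  [C, D, A are collinear ∩ GA ⟂ CD]
2. A_y = 15/2  [C, D, A are collinear ∩ GA ⟂ CD]
   → A = (19/2, 15/2)
3. F_x = 175/18  [F is the centroid of △CAG]
4. F_y = 137/18  [F is the centroid of △CAG]
   → F = (175/18, 137/18)

A = (19/2, 15/2)
F = (175/18, 137/18)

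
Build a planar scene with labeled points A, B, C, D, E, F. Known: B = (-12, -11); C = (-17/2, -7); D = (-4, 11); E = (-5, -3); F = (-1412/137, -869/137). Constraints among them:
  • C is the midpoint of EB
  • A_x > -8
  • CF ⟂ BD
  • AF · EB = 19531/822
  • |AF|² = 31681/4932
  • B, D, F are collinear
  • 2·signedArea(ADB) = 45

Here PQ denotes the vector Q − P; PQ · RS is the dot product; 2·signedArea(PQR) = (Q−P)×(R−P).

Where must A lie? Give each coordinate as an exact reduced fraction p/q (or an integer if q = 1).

1. A_x = -6523/822  [2·signedArea(ADB) = 45 ∩ AF · EB = 19531/822]
2. A_y = -2239/411  [2·signedArea(ADB) = 45 ∩ AF · EB = 19531/822]
   → A = (-6523/822, -2239/411)

A = (-6523/822, -2239/411)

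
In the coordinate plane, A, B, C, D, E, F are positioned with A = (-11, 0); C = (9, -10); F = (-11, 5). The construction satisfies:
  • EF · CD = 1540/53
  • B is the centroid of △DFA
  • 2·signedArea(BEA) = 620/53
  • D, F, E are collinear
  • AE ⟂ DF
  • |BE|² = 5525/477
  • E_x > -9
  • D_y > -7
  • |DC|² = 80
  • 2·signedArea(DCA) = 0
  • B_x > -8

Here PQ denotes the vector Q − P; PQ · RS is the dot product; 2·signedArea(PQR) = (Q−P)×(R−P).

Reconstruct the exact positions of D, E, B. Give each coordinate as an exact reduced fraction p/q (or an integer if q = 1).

B = (-7, -1/3)
D = (1, -6)
E = (-451/53, 144/53)

1. D_x = 1  [line -10·x + -20·y + -110 = 0 ∩ |DC|² = 80]
2. D_y = -6  [line -10·x + -20·y + -110 = 0 ∩ |DC|² = 80]
   → D = (1, -6)
3. E_x = -451/53  [D, F, E are collinear ∩ AE ⟂ DF]
4. E_y = 144/53  [D, F, E are collinear ∩ AE ⟂ DF]
   → E = (-451/53, 144/53)
5. B_x = -7  [B is the centroid of △DFA]
6. B_y = -1/3  [B is the centroid of △DFA]
   → B = (-7, -1/3)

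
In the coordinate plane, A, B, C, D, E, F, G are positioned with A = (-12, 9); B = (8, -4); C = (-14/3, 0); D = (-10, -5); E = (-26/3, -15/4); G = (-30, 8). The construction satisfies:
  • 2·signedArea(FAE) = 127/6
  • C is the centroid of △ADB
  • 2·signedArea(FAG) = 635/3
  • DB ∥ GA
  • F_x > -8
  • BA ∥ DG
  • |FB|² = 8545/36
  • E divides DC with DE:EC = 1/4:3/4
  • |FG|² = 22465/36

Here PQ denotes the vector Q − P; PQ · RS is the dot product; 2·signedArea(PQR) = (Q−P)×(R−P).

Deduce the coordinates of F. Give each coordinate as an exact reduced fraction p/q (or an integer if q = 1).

1. F_x = -22/3  [2·signedArea(FAE) = 127/6 ∩ 2·signedArea(FAG) = 635/3]
2. F_y = -5/2  [2·signedArea(FAE) = 127/6 ∩ 2·signedArea(FAG) = 635/3]
   → F = (-22/3, -5/2)

F = (-22/3, -5/2)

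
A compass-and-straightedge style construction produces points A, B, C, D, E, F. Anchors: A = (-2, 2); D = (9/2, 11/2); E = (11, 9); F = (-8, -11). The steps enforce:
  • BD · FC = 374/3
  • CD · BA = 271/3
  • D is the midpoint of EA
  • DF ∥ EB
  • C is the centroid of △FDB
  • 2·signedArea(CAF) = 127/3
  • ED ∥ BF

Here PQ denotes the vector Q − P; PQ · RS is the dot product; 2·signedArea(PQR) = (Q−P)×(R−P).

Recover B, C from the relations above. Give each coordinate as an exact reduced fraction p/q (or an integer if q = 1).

1. B_x = -3/2  [ED ∥ BF ∩ DF ∥ EB]
2. B_y = -15/2  [ED ∥ BF ∩ DF ∥ EB]
   → B = (-3/2, -15/2)
3. C_x = -5/3  [C is the centroid of △FDB]
4. C_y = -13/3  [C is the centroid of △FDB]
   → C = (-5/3, -13/3)

B = (-3/2, -15/2)
C = (-5/3, -13/3)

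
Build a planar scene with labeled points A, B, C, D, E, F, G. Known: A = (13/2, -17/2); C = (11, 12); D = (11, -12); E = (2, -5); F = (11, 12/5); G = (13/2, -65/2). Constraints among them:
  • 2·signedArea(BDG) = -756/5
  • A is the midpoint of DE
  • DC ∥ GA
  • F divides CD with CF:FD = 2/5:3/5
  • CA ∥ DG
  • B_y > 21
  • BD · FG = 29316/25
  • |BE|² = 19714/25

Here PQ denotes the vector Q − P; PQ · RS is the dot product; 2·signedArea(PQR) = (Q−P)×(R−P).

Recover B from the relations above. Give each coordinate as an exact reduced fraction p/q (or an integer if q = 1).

B = (11, 108/5)

1. B_x = 11  [BD · FG = 29316/25 ∩ 2·signedArea(BDG) = -756/5]
2. B_y = 108/5  [BD · FG = 29316/25 ∩ 2·signedArea(BDG) = -756/5]
   → B = (11, 108/5)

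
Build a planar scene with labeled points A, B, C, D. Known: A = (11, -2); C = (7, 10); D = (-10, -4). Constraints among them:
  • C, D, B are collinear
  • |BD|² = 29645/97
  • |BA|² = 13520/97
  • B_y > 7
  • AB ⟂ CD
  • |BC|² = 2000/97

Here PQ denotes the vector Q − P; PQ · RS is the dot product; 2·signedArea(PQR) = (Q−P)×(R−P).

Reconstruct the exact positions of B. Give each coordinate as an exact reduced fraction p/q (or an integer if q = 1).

1. B_x = 339/97  [C, D, B are collinear ∩ AB ⟂ CD]
2. B_y = 690/97  [C, D, B are collinear ∩ AB ⟂ CD]
   → B = (339/97, 690/97)

B = (339/97, 690/97)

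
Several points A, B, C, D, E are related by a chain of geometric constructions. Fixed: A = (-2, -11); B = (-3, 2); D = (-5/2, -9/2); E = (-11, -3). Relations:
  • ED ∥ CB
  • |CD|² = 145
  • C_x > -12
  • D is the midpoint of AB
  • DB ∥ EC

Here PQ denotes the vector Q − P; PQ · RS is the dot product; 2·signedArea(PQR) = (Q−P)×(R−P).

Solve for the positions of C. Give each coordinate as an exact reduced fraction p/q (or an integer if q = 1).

C = (-23/2, 7/2)

1. C_x = -23/2  [ED ∥ CB ∩ DB ∥ EC]
2. C_y = 7/2  [ED ∥ CB ∩ DB ∥ EC]
   → C = (-23/2, 7/2)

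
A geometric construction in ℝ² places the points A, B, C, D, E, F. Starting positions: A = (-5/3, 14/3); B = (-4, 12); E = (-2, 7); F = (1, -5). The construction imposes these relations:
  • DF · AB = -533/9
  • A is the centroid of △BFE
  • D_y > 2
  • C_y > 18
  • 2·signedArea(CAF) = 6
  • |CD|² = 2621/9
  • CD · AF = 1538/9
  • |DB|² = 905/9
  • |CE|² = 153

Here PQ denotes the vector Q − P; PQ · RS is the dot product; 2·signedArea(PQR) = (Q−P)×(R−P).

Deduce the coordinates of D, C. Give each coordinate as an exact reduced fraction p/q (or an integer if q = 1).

C = (-5, 19)
D = (-4/3, 7/3)

1. C_x = -5  [line 29/3·x + 8/3·y + -7/3 = 0 ∩ |CE|² = 153]
2. C_y = 19  [line 29/3·x + 8/3·y + -7/3 = 0 ∩ |CE|² = 153]
   → C = (-5, 19)
3. D_x = -4/3  [DF · AB = -533/9 ∩ CD · AF = 1538/9]
4. D_y = 7/3  [DF · AB = -533/9 ∩ CD · AF = 1538/9]
   → D = (-4/3, 7/3)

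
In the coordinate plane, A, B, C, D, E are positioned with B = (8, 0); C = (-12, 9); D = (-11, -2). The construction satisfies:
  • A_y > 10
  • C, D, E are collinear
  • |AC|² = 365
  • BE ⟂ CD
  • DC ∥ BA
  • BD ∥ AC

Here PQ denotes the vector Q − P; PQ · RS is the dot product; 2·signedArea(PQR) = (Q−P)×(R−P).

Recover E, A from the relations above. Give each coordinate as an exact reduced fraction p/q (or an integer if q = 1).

A = (7, 11)
E = (-1345/122, -211/122)

1. E_x = -1345/122  [C, D, E are collinear ∩ BE ⟂ CD]
2. E_y = -211/122  [C, D, E are collinear ∩ BE ⟂ CD]
   → E = (-1345/122, -211/122)
3. A_x = 7  [BD ∥ AC ∩ DC ∥ BA]
4. A_y = 11  [BD ∥ AC ∩ DC ∥ BA]
   → A = (7, 11)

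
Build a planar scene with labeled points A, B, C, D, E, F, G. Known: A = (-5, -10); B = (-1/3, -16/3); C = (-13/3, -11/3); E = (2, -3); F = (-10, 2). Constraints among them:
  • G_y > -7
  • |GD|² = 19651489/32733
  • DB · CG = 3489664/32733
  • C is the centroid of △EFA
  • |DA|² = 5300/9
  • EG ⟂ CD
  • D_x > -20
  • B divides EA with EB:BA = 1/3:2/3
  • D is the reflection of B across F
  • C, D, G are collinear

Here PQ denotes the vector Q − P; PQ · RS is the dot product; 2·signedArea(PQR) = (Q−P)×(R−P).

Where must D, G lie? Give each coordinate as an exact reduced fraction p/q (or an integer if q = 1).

D = (-59/3, 28/3)
G = (-3555/3637, -71051/10911)

1. D_x = -59/3  [D is the reflection of B across F]
2. D_y = 28/3  [D is the reflection of B across F]
   → D = (-59/3, 28/3)
3. G_x = -3555/3637  [C, D, G are collinear ∩ EG ⟂ CD]
4. G_y = -71051/10911  [C, D, G are collinear ∩ EG ⟂ CD]
   → G = (-3555/3637, -71051/10911)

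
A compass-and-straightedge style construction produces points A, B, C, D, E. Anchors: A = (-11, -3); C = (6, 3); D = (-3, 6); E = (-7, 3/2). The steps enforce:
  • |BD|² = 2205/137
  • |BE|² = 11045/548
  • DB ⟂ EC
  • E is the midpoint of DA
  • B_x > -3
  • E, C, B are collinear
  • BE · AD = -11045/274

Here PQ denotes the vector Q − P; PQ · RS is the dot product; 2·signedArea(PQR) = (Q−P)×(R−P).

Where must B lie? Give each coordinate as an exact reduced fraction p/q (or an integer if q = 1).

B = (-348/137, 276/137)

1. B_x = -348/137  [E, C, B are collinear ∩ DB ⟂ EC]
2. B_y = 276/137  [E, C, B are collinear ∩ DB ⟂ EC]
   → B = (-348/137, 276/137)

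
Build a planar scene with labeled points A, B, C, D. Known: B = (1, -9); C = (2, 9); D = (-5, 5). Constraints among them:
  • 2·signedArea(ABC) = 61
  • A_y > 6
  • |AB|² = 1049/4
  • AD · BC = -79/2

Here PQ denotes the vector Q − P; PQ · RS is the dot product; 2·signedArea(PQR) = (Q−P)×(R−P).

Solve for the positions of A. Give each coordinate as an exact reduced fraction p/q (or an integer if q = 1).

1. A_x = -3/2  [2·signedArea(ABC) = 61 ∩ AD · BC = -79/2]
2. A_y = 7  [2·signedArea(ABC) = 61 ∩ AD · BC = -79/2]
   → A = (-3/2, 7)

A = (-3/2, 7)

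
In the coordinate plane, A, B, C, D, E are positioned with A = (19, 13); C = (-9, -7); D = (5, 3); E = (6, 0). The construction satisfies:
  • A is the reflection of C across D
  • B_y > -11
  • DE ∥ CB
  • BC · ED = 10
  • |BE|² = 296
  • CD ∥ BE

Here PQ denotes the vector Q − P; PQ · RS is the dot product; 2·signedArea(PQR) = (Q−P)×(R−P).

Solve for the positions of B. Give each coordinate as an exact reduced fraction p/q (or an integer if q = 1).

1. B_x = -8  [CD ∥ BE ∩ DE ∥ CB]
2. B_y = -10  [CD ∥ BE ∩ DE ∥ CB]
   → B = (-8, -10)

B = (-8, -10)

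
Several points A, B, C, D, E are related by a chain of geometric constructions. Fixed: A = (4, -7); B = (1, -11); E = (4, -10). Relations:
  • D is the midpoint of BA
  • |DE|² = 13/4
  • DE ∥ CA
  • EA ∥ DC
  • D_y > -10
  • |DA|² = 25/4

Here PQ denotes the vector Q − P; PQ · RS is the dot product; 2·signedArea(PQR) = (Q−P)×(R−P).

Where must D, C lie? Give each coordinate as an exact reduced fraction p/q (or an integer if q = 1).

C = (5/2, -6)
D = (5/2, -9)

1. D_x = 5/2  [D is the midpoint of BA]
2. D_y = -9  [D is the midpoint of BA]
   → D = (5/2, -9)
3. C_x = 5/2  [DE ∥ CA ∩ EA ∥ DC]
4. C_y = -6  [DE ∥ CA ∩ EA ∥ DC]
   → C = (5/2, -6)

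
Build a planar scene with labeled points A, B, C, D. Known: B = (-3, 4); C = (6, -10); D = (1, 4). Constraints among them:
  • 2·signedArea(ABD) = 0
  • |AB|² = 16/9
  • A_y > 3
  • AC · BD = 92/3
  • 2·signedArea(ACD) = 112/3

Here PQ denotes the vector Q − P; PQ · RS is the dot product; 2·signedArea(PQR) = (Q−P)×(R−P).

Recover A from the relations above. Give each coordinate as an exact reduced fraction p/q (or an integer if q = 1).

1. A_x = -5/3  [2·signedArea(ABD) = 0 ∩ AC · BD = 92/3]
2. A_y = 4  [2·signedArea(ABD) = 0 ∩ AC · BD = 92/3]
   → A = (-5/3, 4)

A = (-5/3, 4)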